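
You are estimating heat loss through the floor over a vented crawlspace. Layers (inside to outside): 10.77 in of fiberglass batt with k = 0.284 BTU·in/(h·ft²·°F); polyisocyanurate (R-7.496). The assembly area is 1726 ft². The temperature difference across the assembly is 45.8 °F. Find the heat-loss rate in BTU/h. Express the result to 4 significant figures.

10.77/0.284 = 37.923
R_total = 37.923 + 7.496 = 45.419 ft²·°F·h/BTU
Q = A·ΔT/R = 1726 × 45.8 / 45.419 = 1740.5 BTU/h

1740 BTU/h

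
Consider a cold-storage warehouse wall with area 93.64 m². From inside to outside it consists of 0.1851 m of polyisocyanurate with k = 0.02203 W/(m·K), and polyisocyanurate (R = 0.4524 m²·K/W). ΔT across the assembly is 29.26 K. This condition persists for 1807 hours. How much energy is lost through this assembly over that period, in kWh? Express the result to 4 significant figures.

559.1 kWh

0.1851/0.02203 = 8.4022
R_total = 8.4022 + 0.4524 = 8.8546 m²·K/W
Q = 93.64 × 29.26 / 8.8546 = 309.43 W
E = 309.43 W × 1807 h / 1000 = 559.15 kWh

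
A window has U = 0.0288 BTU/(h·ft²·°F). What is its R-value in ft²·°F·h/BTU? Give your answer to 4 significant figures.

R = 1/U = 1/0.0288 = 34.722

34.72 ft²·°F·h/BTU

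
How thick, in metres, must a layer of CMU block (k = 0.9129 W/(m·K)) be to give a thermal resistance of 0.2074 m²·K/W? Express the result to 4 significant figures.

0.1893 m

L = R·k = 0.2074 × 0.9129 = 0.18934 m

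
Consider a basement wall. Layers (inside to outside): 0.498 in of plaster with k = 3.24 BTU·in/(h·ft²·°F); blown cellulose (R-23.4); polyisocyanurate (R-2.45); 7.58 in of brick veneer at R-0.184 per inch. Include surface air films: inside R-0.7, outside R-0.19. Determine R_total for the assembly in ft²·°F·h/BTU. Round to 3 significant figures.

28.3 ft²·°F·h/BTU

0.498/3.24 = 0.1537
7.58 × 0.184 = 1.395
R_total = 0.7 + 0.1537 + 23.4 + 2.45 + 1.395 + 0.19 = 28.29 ft²·°F·h/BTU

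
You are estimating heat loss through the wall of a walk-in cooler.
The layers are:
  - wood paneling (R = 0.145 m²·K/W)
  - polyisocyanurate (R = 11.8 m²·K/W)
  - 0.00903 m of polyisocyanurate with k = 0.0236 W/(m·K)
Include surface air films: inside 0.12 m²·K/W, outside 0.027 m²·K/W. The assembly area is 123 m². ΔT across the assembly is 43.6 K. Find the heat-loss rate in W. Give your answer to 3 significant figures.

0.00903/0.0236 = 0.3826
R_total = 0.12 + 0.145 + 11.8 + 0.3826 + 0.027 = 12.47 m²·K/W
Q = A·ΔT/R = 123 × 43.6 / 12.47 = 429.9 W

430 W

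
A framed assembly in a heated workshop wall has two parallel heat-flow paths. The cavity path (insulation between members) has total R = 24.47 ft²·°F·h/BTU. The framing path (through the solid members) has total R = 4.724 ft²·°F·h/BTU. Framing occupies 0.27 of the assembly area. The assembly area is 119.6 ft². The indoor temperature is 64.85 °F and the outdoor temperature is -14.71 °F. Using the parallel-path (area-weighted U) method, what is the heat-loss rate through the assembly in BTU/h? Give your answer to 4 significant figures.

U_eff = 0.73/24.47 + 0.27/4.724 = 0.029832 + 0.057155 = 0.086987
R_eff = 1/U_eff = 11.496 ft²·°F·h/BTU
Q = 119.6 × (64.85 − (-14.71)) / 11.496 = 827.72 BTU/h

827.7 BTU/h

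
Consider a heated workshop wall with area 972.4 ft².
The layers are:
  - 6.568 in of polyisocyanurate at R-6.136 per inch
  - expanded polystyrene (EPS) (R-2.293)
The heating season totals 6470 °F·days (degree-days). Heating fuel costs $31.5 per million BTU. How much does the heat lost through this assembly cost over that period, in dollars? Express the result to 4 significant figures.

6.568 × 6.136 = 40.301
R_total = 40.301 + 2.293 = 42.594 ft²·°F·h/BTU
E = A × HDD × 24 / R = 972.4 × 6470 × 24 / 42.594 = 3544900 BTU
Cost = 3544900/10⁶ × 31.5 = $111.67

111.7 dollars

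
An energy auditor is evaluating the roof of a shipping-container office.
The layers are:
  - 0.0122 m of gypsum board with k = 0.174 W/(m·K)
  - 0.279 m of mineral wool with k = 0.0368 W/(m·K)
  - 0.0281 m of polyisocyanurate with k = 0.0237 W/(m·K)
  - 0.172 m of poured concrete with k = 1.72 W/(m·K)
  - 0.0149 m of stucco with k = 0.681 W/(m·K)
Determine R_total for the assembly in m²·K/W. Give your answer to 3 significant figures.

8.96 m²·K/W

0.0122/0.174 = 0.07011
0.279/0.0368 = 7.582
0.0281/0.0237 = 1.186
0.172/1.72 = 0.1
0.0149/0.681 = 0.02188
R_total = 0.07011 + 7.582 + 1.186 + 0.1 + 0.02188 = 8.959 m²·K/W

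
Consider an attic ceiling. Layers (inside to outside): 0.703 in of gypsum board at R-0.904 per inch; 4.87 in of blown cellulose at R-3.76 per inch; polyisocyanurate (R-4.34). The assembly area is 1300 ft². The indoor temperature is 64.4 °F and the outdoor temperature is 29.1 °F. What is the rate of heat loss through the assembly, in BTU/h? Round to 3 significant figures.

1970 BTU/h

0.703 × 0.904 = 0.6355
4.87 × 3.76 = 18.31
R_total = 0.6355 + 18.31 + 4.34 = 23.29 ft²·°F·h/BTU
Q = A·ΔT/R = 1300 × (64.4 − 29.1) / 23.29 = 1971 BTU/h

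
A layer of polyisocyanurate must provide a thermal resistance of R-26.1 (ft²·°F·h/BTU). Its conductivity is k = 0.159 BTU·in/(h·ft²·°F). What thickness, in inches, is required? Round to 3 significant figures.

4.15 in

L = R × k = 26.1 × 0.159 = 4.15 in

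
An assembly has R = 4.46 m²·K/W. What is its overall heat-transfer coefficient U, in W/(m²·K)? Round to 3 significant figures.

U = 1/R = 1/4.46 = 0.2242

0.224 W/(m²·K)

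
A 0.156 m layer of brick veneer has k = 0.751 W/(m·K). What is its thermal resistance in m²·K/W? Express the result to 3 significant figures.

R = L/k = 0.156/0.751 = 0.2077 m²·K/W

0.208 m²·K/W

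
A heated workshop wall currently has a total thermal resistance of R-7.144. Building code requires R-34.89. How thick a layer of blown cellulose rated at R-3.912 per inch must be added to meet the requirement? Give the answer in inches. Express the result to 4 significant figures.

7.093 in

ΔR = 34.89 − 7.144 = 27.746 ft²·°F·h/BTU
L = ΔR / (R/in) = 27.746/3.912 = 7.0925 in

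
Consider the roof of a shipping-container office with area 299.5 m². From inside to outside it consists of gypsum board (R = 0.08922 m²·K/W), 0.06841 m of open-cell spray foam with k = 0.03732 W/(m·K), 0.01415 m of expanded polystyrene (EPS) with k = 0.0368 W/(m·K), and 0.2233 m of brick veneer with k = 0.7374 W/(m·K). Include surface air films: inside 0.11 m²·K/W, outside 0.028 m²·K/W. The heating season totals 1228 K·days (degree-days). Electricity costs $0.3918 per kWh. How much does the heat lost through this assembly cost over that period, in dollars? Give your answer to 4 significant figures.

1259 dollars

0.06841/0.03732 = 1.8331
0.01415/0.0368 = 0.38451
0.2233/0.7374 = 0.30282
R_total = 0.11 + 0.08922 + 1.8331 + 0.38451 + 0.30282 + 0.028 = 2.7476 m²·K/W
E = A × HDD × 24 / R / 1000 = 299.5 × 1228 × 24 / 2.7476 / 1000 = 3212.6 kWh
Cost = 3212.6 × 0.3918 = $1258.7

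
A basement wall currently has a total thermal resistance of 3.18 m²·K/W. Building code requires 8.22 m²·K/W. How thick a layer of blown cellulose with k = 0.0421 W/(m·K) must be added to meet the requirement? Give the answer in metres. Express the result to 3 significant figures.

ΔR = 8.22 − 3.18 = 5.04 m²·K/W
L = ΔR × k = 5.04 × 0.0421 = 0.2122 m

0.212 m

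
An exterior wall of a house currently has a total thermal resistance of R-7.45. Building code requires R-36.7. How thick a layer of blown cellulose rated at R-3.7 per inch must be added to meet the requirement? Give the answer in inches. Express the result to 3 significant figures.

ΔR = 36.7 − 7.45 = 29.25 ft²·°F·h/BTU
L = ΔR / (R/in) = 29.25/3.7 = 7.905 in

7.91 in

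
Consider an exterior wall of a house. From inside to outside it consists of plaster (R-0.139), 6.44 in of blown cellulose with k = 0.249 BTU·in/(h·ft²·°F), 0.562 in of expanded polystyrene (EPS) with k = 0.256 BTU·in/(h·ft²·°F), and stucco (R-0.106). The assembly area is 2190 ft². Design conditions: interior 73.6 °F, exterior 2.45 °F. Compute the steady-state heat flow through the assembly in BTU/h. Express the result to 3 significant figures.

6.44/0.249 = 25.86
0.562/0.256 = 2.195
R_total = 0.139 + 25.86 + 2.195 + 0.106 = 28.3 ft²·°F·h/BTU
Q = A·ΔT/R = 2190 × (73.6 − 2.45) / 28.3 = 5505 BTU/h

5510 BTU/h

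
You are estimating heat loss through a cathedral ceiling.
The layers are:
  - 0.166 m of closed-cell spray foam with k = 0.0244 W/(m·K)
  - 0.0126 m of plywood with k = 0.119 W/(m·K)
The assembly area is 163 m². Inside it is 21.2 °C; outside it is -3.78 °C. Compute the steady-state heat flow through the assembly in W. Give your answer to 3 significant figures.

589 W

0.166/0.0244 = 6.803
0.0126/0.119 = 0.1059
R_total = 6.803 + 0.1059 = 6.909 m²·K/W
Q = A·ΔT/R = 163 × (21.2 − (-3.78)) / 6.909 = 589.3 W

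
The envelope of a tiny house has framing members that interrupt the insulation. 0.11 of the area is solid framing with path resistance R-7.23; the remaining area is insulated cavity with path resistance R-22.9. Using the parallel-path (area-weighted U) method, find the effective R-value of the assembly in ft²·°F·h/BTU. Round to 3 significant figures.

18.5 ft²·°F·h/BTU

U_eff = 0.89/22.9 + 0.11/7.23 = 0.03886 + 0.01521 = 0.05408
R_eff = 1/U_eff = 18.49 ft²·°F·h/BTU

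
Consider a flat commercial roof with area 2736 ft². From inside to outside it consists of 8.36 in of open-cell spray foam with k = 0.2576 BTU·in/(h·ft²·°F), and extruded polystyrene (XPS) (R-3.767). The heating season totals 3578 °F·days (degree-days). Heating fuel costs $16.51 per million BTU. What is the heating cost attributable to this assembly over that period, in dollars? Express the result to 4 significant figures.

8.36/0.2576 = 32.453
R_total = 32.453 + 3.767 = 36.22 ft²·°F·h/BTU
E = A × HDD × 24 / R = 2736 × 3578 × 24 / 36.22 = 6486600 BTU
Cost = 6486600/10⁶ × 16.51 = $107.09

107.1 dollars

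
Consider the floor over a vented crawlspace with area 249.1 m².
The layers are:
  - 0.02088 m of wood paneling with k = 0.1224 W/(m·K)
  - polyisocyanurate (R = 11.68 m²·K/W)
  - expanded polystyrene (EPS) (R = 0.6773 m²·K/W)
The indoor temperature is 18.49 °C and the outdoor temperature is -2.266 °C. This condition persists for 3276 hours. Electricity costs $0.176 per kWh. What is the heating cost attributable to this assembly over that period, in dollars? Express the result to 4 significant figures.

238.0 dollars

0.02088/0.1224 = 0.17059
R_total = 0.17059 + 11.68 + 0.6773 = 12.528 m²·K/W
Q = 249.1 × (18.49 − (-2.266)) / 12.528 = 412.7 W
E = 412.7 W × 3276 h / 1000 = 1352 kWh
Cost = 1352 × 0.176 = $237.96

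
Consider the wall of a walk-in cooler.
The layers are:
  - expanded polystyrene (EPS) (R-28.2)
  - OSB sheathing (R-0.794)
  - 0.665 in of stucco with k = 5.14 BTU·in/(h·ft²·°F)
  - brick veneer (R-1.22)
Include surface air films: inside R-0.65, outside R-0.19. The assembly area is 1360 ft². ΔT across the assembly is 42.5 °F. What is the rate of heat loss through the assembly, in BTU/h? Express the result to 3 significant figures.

0.665/5.14 = 0.1294
R_total = 0.65 + 28.2 + 0.794 + 0.1294 + 1.22 + 0.19 = 31.18 ft²·°F·h/BTU
Q = A·ΔT/R = 1360 × 42.5 / 31.18 = 1854 BTU/h

1850 BTU/h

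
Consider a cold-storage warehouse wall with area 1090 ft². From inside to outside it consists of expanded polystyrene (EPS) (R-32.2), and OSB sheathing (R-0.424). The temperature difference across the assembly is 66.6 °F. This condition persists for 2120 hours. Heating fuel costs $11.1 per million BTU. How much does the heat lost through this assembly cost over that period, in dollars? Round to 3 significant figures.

R_total = 32.2 + 0.424 = 32.62 ft²·°F·h/BTU
Q = 1090 × 66.6 / 32.62 = 2225 BTU/h
E = 2225 × 2120 = 4717000 BTU
Cost = 4717000/10⁶ × 11.1 = $52.36

52.4 dollars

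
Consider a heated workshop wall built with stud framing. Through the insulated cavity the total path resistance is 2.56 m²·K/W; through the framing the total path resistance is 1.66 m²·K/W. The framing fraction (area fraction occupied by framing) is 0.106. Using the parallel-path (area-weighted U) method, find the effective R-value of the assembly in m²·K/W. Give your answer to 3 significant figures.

2.42 m²·K/W

U_eff = 0.894/2.56 + 0.106/1.66 = 0.3492 + 0.06386 = 0.4131
R_eff = 1/U_eff = 2.421 m²·K/W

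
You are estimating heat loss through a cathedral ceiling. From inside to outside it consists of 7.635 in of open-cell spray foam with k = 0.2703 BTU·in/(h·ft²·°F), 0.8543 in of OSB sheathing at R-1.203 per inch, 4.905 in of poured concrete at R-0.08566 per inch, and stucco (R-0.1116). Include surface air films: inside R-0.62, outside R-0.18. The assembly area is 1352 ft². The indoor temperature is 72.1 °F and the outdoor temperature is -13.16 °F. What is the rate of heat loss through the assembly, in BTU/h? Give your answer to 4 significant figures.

7.635/0.2703 = 28.246
0.8543 × 1.203 = 1.0277
4.905 × 0.08566 = 0.42016
R_total = 0.62 + 28.246 + 1.0277 + 0.42016 + 0.1116 + 0.18 = 30.606 ft²·°F·h/BTU
Q = A·ΔT/R = 1352 × (72.1 − (-13.16)) / 30.606 = 3766.3 BTU/h

3766 BTU/h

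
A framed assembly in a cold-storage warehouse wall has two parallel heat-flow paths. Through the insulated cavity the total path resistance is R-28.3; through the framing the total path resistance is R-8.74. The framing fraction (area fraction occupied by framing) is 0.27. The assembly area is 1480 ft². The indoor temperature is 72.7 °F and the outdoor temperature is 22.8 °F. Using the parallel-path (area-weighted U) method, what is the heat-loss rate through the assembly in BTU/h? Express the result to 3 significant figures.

U_eff = 0.73/28.3 + 0.27/8.74 = 0.0258 + 0.03089 = 0.05669
R_eff = 1/U_eff = 17.64 ft²·°F·h/BTU
Q = 1480 × (72.7 − 22.8) / 17.64 = 4186 BTU/h

4190 BTU/h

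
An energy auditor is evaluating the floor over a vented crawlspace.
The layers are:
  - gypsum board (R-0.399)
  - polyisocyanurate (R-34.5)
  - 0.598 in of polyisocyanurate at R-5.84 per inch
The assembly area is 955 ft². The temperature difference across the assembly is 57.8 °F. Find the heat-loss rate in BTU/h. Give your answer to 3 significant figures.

0.598 × 5.84 = 3.492
R_total = 0.399 + 34.5 + 3.492 = 38.39 ft²·°F·h/BTU
Q = A·ΔT/R = 955 × 57.8 / 38.39 = 1438 BTU/h

1440 BTU/h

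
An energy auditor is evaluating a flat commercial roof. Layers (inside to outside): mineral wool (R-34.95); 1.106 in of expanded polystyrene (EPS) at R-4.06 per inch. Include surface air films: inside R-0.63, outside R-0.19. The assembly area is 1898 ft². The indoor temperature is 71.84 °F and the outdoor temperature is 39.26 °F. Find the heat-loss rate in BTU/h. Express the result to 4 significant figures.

1.106 × 4.06 = 4.4904
R_total = 0.63 + 34.95 + 4.4904 + 0.19 = 40.26 ft²·°F·h/BTU
Q = A·ΔT/R = 1898 × (71.84 − 39.26) / 40.26 = 1535.9 BTU/h

1536 BTU/h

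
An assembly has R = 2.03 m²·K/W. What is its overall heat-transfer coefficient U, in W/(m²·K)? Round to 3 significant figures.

0.493 W/(m²·K)

U = 1/R = 1/2.03 = 0.4926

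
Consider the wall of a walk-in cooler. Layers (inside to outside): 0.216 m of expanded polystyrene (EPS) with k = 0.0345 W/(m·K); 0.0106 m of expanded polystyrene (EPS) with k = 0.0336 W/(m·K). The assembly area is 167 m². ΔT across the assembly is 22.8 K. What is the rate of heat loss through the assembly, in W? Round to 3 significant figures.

0.216/0.0345 = 6.261
0.0106/0.0336 = 0.3155
R_total = 6.261 + 0.3155 = 6.576 m²·K/W
Q = A·ΔT/R = 167 × 22.8 / 6.576 = 579 W

579 W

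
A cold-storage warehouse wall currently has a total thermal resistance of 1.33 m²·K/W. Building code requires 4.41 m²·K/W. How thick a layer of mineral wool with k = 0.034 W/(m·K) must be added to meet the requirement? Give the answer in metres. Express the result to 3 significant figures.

ΔR = 4.41 − 1.33 = 3.08 m²·K/W
L = ΔR × k = 3.08 × 0.034 = 0.1047 m

0.105 m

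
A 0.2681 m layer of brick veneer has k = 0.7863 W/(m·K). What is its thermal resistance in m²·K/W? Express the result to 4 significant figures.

R = L/k = 0.2681/0.7863 = 0.34096 m²·K/W

0.3410 m²·K/W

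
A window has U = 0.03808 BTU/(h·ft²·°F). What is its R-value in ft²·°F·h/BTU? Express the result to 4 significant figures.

26.26 ft²·°F·h/BTU

R = 1/U = 1/0.03808 = 26.261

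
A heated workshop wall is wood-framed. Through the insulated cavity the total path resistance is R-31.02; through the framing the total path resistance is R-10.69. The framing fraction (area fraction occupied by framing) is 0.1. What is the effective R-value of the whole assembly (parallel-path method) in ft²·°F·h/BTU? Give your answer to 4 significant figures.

U_eff = 0.9/31.02 + 0.1/10.69 = 0.029014 + 0.0093545 = 0.038368
R_eff = 1/U_eff = 26.063 ft²·°F·h/BTU

26.06 ft²·°F·h/BTU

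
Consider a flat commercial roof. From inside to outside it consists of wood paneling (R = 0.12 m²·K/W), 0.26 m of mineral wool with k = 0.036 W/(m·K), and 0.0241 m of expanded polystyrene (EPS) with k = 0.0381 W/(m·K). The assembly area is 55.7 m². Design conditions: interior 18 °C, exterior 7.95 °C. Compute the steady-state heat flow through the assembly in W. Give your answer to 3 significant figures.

70.2 W

0.26/0.036 = 7.222
0.0241/0.0381 = 0.6325
R_total = 0.12 + 7.222 + 0.6325 = 7.975 m²·K/W
Q = A·ΔT/R = 55.7 × (18 − 7.95) / 7.975 = 70.19 W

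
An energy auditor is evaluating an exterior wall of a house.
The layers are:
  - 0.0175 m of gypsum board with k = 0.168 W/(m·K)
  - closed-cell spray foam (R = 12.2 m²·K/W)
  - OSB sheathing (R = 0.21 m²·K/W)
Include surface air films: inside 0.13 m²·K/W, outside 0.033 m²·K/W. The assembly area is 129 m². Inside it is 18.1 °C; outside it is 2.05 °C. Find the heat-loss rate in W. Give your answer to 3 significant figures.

0.0175/0.168 = 0.1042
R_total = 0.13 + 0.1042 + 12.2 + 0.21 + 0.033 = 12.68 m²·K/W
Q = A·ΔT/R = 129 × (18.1 − 2.05) / 12.68 = 163.3 W

163 W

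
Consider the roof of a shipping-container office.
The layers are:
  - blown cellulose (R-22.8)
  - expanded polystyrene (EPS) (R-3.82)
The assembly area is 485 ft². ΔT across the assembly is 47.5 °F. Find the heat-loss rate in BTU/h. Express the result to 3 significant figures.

R_total = 22.8 + 3.82 = 26.62 ft²·°F·h/BTU
Q = A·ΔT/R = 485 × 47.5 / 26.62 = 865.4 BTU/h

865 BTU/h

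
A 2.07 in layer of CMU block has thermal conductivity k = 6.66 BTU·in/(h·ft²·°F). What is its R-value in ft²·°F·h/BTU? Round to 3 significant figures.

R = L/k = 2.07/6.66 = 0.3108 ft²·°F·h/BTU

0.311 ft²·°F·h/BTU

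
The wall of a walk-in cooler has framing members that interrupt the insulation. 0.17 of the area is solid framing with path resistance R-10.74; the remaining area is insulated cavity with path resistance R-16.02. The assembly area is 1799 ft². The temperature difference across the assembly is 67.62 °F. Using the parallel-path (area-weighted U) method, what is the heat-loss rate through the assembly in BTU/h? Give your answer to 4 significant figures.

8228 BTU/h

U_eff = 0.83/16.02 + 0.17/10.74 = 0.05181 + 0.015829 = 0.067639
R_eff = 1/U_eff = 14.784 ft²·°F·h/BTU
Q = 1799 × 67.62 / 14.784 = 8228.2 BTU/h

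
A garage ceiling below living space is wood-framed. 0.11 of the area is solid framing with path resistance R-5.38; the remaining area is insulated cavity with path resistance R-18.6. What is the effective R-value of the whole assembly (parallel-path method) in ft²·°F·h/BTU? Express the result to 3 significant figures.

U_eff = 0.89/18.6 + 0.11/5.38 = 0.04785 + 0.02045 = 0.0683
R_eff = 1/U_eff = 14.64 ft²·°F·h/BTU

14.6 ft²·°F·h/BTU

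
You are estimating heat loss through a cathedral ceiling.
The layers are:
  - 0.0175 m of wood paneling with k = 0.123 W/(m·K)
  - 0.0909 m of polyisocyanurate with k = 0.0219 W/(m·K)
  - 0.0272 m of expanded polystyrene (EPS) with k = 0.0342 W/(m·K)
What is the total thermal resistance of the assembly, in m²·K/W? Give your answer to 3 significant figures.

0.0175/0.123 = 0.1423
0.0909/0.0219 = 4.151
0.0272/0.0342 = 0.7953
R_total = 0.1423 + 4.151 + 0.7953 = 5.088 m²·K/W

5.09 m²·K/W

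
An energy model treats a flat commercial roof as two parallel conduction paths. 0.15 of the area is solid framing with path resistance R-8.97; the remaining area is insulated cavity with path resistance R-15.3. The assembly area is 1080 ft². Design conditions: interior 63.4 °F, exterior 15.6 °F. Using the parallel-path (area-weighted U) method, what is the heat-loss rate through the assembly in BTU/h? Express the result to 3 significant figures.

3730 BTU/h

U_eff = 0.85/15.3 + 0.15/8.97 = 0.05556 + 0.01672 = 0.07228
R_eff = 1/U_eff = 13.84 ft²·°F·h/BTU
Q = 1080 × (63.4 − 15.6) / 13.84 = 3731 BTU/h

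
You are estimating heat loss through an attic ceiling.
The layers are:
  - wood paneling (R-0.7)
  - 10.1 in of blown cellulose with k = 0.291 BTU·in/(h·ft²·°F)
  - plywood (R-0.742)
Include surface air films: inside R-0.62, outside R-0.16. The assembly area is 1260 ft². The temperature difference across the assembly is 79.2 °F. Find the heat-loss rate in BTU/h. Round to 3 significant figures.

2700 BTU/h

10.1/0.291 = 34.71
R_total = 0.62 + 0.7 + 34.71 + 0.742 + 0.16 = 36.93 ft²·°F·h/BTU
Q = A·ΔT/R = 1260 × 79.2 / 36.93 = 2702 BTU/h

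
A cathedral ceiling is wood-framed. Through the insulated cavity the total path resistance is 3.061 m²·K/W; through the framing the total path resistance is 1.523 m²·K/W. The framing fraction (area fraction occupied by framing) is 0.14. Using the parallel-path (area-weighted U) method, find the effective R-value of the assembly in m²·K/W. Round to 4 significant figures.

U_eff = 0.86/3.061 + 0.14/1.523 = 0.28095 + 0.091924 = 0.37288
R_eff = 1/U_eff = 2.6818 m²·K/W

2.682 m²·K/W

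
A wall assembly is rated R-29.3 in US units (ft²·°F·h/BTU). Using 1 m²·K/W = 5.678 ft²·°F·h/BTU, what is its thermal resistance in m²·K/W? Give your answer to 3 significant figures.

5.16 m²·K/W

R_SI = 29.3/5.678 = 5.16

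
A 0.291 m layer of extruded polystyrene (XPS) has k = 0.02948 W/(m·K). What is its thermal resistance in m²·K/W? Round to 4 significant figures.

R = L/k = 0.291/0.02948 = 9.8711 m²·K/W

9.871 m²·K/W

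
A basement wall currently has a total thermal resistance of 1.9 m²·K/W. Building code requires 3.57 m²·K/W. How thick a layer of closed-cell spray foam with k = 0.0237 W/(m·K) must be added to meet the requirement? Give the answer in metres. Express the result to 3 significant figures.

ΔR = 3.57 − 1.9 = 1.67 m²·K/W
L = ΔR × k = 1.67 × 0.0237 = 0.03958 m

0.0396 m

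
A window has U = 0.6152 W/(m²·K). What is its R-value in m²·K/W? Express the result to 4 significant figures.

R = 1/U = 1/0.6152 = 1.6255

1.625 m²·K/W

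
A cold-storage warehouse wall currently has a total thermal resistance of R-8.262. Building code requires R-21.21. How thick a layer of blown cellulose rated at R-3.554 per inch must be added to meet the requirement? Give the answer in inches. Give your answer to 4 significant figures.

3.643 in

ΔR = 21.21 − 8.262 = 12.948 ft²·°F·h/BTU
L = ΔR / (R/in) = 12.948/3.554 = 3.6432 in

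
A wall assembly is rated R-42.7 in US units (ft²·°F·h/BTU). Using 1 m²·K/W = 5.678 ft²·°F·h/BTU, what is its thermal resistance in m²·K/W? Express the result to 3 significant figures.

R_SI = 42.7/5.678 = 7.52

7.52 m²·K/W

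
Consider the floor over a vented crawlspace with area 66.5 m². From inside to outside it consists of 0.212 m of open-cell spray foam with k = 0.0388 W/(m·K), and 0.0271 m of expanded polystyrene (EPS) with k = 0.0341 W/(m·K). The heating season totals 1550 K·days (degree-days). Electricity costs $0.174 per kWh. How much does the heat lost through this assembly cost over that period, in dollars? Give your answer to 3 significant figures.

68.8 dollars

0.212/0.0388 = 5.464
0.0271/0.0341 = 0.7947
R_total = 5.464 + 0.7947 = 6.259 m²·K/W
E = A × HDD × 24 / R / 1000 = 66.5 × 1550 × 24 / 6.259 / 1000 = 395.3 kWh
Cost = 395.3 × 0.174 = $68.78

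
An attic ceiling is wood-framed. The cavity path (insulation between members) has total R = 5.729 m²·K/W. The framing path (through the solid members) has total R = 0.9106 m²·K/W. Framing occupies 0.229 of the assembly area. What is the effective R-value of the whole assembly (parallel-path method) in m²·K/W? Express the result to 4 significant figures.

2.590 m²·K/W

U_eff = 0.771/5.729 + 0.229/0.9106 = 0.13458 + 0.25148 = 0.38606
R_eff = 1/U_eff = 2.5903 m²·K/W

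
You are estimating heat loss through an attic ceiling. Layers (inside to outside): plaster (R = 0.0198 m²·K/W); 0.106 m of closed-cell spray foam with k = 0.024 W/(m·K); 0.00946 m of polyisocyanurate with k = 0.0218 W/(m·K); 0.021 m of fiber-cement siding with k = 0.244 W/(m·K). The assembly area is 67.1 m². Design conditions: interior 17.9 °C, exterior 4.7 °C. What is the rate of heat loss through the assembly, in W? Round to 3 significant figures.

0.106/0.024 = 4.417
0.00946/0.0218 = 0.4339
0.021/0.244 = 0.08607
R_total = 0.0198 + 4.417 + 0.4339 + 0.08607 = 4.956 m²·K/W
Q = A·ΔT/R = 67.1 × (17.9 − 4.7) / 4.956 = 178.7 W

179 W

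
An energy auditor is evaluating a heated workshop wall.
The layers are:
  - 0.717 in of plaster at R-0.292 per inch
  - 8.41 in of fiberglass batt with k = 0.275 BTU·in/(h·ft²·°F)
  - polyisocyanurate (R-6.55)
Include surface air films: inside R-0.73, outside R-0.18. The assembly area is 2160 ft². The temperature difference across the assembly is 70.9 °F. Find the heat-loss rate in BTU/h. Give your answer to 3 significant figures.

4000 BTU/h

0.717 × 0.292 = 0.2094
8.41/0.275 = 30.58
R_total = 0.73 + 0.2094 + 30.58 + 6.55 + 0.18 = 38.25 ft²·°F·h/BTU
Q = A·ΔT/R = 2160 × 70.9 / 38.25 = 4004 BTU/h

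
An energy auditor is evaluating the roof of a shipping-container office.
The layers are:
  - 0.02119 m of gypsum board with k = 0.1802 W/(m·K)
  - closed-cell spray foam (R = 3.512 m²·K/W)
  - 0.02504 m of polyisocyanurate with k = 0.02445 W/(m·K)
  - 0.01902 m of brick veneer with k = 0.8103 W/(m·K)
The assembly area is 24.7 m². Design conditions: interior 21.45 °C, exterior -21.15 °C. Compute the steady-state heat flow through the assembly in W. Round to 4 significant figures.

225.0 W

0.02119/0.1802 = 0.11759
0.02504/0.02445 = 1.0241
0.01902/0.8103 = 0.023473
R_total = 0.11759 + 3.512 + 1.0241 + 0.023473 = 4.6772 m²·K/W
Q = A·ΔT/R = 24.7 × (21.45 − (-21.15)) / 4.6772 = 224.97 W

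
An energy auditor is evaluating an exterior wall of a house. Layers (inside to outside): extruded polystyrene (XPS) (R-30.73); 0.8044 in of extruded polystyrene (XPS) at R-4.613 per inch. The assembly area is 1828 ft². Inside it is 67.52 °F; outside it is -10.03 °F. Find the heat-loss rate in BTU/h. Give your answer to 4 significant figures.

0.8044 × 4.613 = 3.7107
R_total = 30.73 + 3.7107 = 34.441 ft²·°F·h/BTU
Q = A·ΔT/R = 1828 × (67.52 − (-10.03)) / 34.441 = 4116.1 BTU/h

4116 BTU/h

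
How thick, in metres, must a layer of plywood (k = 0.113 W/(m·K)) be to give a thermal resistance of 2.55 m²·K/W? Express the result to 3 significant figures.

L = R·k = 2.55 × 0.113 = 0.2881 m

0.288 m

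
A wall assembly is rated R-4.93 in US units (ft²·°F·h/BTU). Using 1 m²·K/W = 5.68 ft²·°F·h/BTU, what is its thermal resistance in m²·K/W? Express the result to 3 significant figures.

R_SI = 4.93/5.68 = 0.868

0.868 m²·K/W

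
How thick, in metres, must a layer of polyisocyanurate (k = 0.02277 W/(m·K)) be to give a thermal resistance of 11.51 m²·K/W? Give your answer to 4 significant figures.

L = R·k = 11.51 × 0.02277 = 0.26208 m

0.2621 m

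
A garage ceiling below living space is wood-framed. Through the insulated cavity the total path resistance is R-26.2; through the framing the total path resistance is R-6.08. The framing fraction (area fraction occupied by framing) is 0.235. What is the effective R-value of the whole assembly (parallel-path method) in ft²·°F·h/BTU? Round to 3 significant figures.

U_eff = 0.765/26.2 + 0.235/6.08 = 0.0292 + 0.03865 = 0.06785
R_eff = 1/U_eff = 14.74 ft²·°F·h/BTU

14.7 ft²·°F·h/BTU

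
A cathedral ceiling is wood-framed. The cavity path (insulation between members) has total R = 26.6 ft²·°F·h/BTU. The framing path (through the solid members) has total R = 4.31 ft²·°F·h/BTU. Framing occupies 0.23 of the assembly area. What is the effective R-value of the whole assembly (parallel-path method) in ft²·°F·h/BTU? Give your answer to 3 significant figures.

12.1 ft²·°F·h/BTU

U_eff = 0.77/26.6 + 0.23/4.31 = 0.02895 + 0.05336 = 0.08231
R_eff = 1/U_eff = 12.15 ft²·°F·h/BTU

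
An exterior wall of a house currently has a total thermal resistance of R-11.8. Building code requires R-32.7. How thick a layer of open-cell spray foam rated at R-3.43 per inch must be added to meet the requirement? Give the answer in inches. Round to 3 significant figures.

ΔR = 32.7 − 11.8 = 20.9 ft²·°F·h/BTU
L = ΔR / (R/in) = 20.9/3.43 = 6.093 in

6.09 in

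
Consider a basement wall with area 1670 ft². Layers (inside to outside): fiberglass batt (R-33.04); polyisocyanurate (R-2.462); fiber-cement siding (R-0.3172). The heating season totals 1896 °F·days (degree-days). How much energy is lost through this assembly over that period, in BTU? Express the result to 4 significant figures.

2122000 BTU

R_total = 33.04 + 2.462 + 0.3172 = 35.819 ft²·°F·h/BTU
E = A × HDD × 24 / R = 1670 × 1896 × 24 / 35.819 = 2121500 BTU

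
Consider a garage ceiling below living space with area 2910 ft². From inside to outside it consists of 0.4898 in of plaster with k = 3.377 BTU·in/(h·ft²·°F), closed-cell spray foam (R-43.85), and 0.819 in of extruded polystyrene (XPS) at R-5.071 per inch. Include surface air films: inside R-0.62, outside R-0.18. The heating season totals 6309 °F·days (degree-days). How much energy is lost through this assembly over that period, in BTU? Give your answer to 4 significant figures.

0.4898/3.377 = 0.14504
0.819 × 5.071 = 4.1531
R_total = 0.62 + 0.14504 + 43.85 + 4.1531 + 0.18 = 48.948 ft²·°F·h/BTU
E = A × HDD × 24 / R = 2910 × 6309 × 24 / 48.948 = 9001800 BTU

9002000 BTU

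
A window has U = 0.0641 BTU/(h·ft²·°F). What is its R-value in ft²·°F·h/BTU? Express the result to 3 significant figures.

15.6 ft²·°F·h/BTU

R = 1/U = 1/0.0641 = 15.6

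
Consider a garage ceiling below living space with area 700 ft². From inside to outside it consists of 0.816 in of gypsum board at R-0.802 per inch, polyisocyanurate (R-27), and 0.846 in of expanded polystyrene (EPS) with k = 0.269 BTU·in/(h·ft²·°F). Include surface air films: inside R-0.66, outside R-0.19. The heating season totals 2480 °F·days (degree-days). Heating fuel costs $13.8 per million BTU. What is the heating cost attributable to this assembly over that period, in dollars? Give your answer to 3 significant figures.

18.2 dollars

0.816 × 0.802 = 0.6544
0.846/0.269 = 3.145
R_total = 0.66 + 0.6544 + 27 + 3.145 + 0.19 = 31.65 ft²·°F·h/BTU
E = A × HDD × 24 / R = 700 × 2480 × 24 / 31.65 = 1316000 BTU
Cost = 1316000/10⁶ × 13.8 = $18.17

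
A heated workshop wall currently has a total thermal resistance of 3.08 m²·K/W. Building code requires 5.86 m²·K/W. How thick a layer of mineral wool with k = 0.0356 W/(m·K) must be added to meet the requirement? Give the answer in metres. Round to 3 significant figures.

0.0990 m

ΔR = 5.86 − 3.08 = 2.78 m²·K/W
L = ΔR × k = 2.78 × 0.0356 = 0.09897 m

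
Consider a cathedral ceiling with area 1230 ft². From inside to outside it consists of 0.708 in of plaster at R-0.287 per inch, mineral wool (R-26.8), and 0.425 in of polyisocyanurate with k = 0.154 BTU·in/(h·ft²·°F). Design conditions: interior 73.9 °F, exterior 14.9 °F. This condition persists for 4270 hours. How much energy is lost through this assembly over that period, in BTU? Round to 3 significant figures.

10400000 BTU

0.708 × 0.287 = 0.2032
0.425/0.154 = 2.76
R_total = 0.2032 + 26.8 + 2.76 = 29.76 ft²·°F·h/BTU
Q = 1230 × (73.9 − 14.9) / 29.76 = 2438 BTU/h
E = 2438 × 4270 = 10410000 BTU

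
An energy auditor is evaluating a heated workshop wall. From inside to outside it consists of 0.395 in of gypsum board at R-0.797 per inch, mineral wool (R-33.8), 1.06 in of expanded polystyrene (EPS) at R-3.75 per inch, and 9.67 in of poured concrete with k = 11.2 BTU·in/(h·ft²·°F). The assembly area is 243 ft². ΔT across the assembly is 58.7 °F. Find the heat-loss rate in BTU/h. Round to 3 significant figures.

366 BTU/h

0.395 × 0.797 = 0.3148
1.06 × 3.75 = 3.975
9.67/11.2 = 0.8634
R_total = 0.3148 + 33.8 + 3.975 + 0.8634 = 38.95 ft²·°F·h/BTU
Q = A·ΔT/R = 243 × 58.7 / 38.95 = 366.2 BTU/h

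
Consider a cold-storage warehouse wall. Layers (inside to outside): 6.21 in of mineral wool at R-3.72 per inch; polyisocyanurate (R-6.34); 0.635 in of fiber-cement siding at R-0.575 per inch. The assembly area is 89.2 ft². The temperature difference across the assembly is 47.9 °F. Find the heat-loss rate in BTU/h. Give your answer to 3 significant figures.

6.21 × 3.72 = 23.1
0.635 × 0.575 = 0.3651
R_total = 23.1 + 6.34 + 0.3651 = 29.81 ft²·°F·h/BTU
Q = A·ΔT/R = 89.2 × 47.9 / 29.81 = 143.3 BTU/h

143 BTU/h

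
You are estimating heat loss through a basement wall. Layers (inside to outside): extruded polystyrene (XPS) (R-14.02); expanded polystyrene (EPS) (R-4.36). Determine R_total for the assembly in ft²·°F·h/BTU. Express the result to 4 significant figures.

18.38 ft²·°F·h/BTU

R_total = 14.02 + 4.36 = 18.38 ft²·°F·h/BTU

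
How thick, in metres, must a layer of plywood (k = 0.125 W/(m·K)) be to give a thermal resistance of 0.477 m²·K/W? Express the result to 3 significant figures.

L = R·k = 0.477 × 0.125 = 0.05962 m

0.0596 m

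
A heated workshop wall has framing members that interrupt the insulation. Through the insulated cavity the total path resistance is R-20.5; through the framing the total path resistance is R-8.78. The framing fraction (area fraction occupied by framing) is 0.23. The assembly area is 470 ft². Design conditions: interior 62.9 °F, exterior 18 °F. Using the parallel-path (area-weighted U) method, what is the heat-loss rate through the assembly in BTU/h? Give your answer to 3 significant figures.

U_eff = 0.77/20.5 + 0.23/8.78 = 0.03756 + 0.0262 = 0.06376
R_eff = 1/U_eff = 15.68 ft²·°F·h/BTU
Q = 470 × (62.9 − 18) / 15.68 = 1345 BTU/h

1350 BTU/h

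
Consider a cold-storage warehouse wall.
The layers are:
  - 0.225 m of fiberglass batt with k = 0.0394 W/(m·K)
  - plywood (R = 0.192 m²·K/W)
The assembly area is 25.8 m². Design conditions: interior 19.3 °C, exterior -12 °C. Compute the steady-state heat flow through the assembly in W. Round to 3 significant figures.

137 W

0.225/0.0394 = 5.711
R_total = 5.711 + 0.192 = 5.903 m²·K/W
Q = A·ΔT/R = 25.8 × (19.3 − (-12)) / 5.903 = 136.8 W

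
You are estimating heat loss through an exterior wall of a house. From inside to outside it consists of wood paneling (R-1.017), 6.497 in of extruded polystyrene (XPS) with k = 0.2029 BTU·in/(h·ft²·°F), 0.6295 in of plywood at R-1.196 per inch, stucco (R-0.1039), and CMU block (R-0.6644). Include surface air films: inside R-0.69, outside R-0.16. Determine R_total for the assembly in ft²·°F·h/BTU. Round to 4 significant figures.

6.497/0.2029 = 32.021
0.6295 × 1.196 = 0.75288
R_total = 0.69 + 1.017 + 32.021 + 0.75288 + 0.1039 + 0.6644 + 0.16 = 35.409 ft²·°F·h/BTU

35.41 ft²·°F·h/BTU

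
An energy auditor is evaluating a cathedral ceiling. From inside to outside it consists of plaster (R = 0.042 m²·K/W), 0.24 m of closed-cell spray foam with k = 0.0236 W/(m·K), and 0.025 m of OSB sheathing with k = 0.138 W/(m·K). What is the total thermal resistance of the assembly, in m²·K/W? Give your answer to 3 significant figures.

10.4 m²·K/W

0.24/0.0236 = 10.17
0.025/0.138 = 0.1812
R_total = 0.042 + 10.17 + 0.1812 = 10.39 m²·K/W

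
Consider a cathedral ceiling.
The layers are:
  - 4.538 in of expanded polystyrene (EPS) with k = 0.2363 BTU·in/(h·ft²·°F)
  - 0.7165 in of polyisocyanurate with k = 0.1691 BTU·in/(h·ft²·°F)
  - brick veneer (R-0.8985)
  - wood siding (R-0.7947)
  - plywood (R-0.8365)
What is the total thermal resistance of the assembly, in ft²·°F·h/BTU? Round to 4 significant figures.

25.97 ft²·°F·h/BTU

4.538/0.2363 = 19.204
0.7165/0.1691 = 4.2371
R_total = 19.204 + 4.2371 + 0.8985 + 0.7947 + 0.8365 = 25.971 ft²·°F·h/BTU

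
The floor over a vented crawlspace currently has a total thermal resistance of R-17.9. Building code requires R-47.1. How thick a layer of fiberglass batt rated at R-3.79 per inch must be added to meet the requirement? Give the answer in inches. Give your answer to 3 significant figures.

7.70 in

ΔR = 47.1 − 17.9 = 29.2 ft²·°F·h/BTU
L = ΔR / (R/in) = 29.2/3.79 = 7.704 in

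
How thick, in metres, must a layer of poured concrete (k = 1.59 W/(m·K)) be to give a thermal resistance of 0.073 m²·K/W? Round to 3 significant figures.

L = R·k = 0.073 × 1.59 = 0.1161 m

0.116 m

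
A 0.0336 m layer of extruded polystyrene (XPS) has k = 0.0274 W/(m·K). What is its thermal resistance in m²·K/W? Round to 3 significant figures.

1.23 m²·K/W

R = L/k = 0.0336/0.0274 = 1.226 m²·K/W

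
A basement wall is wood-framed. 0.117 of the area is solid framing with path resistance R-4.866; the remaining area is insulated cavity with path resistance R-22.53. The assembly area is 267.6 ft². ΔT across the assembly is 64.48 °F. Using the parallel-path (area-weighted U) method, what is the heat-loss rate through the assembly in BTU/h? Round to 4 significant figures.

U_eff = 0.883/22.53 + 0.117/4.866 = 0.039192 + 0.024044 = 0.063237
R_eff = 1/U_eff = 15.814 ft²·°F·h/BTU
Q = 267.6 × 64.48 / 15.814 = 1091.1 BTU/h

1091 BTU/h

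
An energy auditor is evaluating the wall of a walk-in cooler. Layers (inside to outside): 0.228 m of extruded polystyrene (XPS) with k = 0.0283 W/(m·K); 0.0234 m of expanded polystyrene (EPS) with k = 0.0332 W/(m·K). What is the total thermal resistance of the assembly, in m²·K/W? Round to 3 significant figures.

8.76 m²·K/W

0.228/0.0283 = 8.057
0.0234/0.0332 = 0.7048
R_total = 8.057 + 0.7048 = 8.761 m²·K/W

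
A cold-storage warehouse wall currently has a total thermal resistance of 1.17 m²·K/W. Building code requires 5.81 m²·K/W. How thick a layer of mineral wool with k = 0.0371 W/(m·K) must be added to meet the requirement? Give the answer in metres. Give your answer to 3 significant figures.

0.172 m

ΔR = 5.81 − 1.17 = 4.64 m²·K/W
L = ΔR × k = 4.64 × 0.0371 = 0.1721 m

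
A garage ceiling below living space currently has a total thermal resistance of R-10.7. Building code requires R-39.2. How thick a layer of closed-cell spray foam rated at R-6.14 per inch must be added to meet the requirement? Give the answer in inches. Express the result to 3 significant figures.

ΔR = 39.2 − 10.7 = 28.5 ft²·°F·h/BTU
L = ΔR / (R/in) = 28.5/6.14 = 4.642 in

4.64 in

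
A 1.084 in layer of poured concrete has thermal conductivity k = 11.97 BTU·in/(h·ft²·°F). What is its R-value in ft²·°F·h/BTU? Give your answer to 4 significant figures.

R = L/k = 1.084/11.97 = 0.09056 ft²·°F·h/BTU

0.09056 ft²·°F·h/BTU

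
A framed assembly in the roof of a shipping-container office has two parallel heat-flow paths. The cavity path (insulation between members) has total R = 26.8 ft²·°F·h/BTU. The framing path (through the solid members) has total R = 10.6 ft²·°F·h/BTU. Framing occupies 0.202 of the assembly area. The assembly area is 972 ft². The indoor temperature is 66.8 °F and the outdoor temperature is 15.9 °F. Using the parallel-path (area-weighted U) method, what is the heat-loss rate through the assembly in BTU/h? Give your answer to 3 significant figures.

U_eff = 0.798/26.8 + 0.202/10.6 = 0.02978 + 0.01906 = 0.04883
R_eff = 1/U_eff = 20.48 ft²·°F·h/BTU
Q = 972 × (66.8 − 15.9) / 20.48 = 2416 BTU/h

2420 BTU/h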